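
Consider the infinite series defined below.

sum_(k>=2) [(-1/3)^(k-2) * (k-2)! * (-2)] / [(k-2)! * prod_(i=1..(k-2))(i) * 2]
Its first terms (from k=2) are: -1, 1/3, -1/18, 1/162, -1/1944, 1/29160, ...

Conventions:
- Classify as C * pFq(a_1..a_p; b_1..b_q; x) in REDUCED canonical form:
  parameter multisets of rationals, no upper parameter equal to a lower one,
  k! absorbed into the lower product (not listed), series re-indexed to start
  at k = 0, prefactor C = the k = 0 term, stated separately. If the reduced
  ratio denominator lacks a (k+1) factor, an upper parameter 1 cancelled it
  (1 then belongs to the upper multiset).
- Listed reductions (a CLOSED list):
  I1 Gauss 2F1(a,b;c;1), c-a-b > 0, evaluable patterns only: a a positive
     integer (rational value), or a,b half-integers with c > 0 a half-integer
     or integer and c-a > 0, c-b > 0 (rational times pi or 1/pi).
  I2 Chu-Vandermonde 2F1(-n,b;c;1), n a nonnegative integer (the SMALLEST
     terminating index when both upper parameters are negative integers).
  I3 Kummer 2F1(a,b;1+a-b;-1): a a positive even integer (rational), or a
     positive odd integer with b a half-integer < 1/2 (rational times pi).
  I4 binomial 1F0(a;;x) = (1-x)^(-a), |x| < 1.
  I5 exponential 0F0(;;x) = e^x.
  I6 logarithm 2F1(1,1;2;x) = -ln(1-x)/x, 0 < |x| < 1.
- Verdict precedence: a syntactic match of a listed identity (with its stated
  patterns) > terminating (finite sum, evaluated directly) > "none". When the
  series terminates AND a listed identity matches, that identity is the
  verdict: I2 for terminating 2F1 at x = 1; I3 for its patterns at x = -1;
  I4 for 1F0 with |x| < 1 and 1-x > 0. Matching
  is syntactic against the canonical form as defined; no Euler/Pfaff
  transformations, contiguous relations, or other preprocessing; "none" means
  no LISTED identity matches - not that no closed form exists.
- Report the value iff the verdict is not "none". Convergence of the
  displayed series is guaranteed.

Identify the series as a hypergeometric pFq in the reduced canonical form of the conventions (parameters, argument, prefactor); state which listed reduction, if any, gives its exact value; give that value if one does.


The series (x = -1/3) is 0F0: upper {-}, lower {-}, prefactor -1. Verdict: exponential (I5) matches (the 0F0 exponential series at x = -1/3). Hence: (-1) * e^(-1/3).

First insight: x = (-1/3) and the constant factors (prefactor -1) combine into one prefactor.
Ratio: r(k) = (-1/3) * 1 / [(k+1)] - rational in k, leading ratio (-1/3); with t_0 = -1, classification follows.


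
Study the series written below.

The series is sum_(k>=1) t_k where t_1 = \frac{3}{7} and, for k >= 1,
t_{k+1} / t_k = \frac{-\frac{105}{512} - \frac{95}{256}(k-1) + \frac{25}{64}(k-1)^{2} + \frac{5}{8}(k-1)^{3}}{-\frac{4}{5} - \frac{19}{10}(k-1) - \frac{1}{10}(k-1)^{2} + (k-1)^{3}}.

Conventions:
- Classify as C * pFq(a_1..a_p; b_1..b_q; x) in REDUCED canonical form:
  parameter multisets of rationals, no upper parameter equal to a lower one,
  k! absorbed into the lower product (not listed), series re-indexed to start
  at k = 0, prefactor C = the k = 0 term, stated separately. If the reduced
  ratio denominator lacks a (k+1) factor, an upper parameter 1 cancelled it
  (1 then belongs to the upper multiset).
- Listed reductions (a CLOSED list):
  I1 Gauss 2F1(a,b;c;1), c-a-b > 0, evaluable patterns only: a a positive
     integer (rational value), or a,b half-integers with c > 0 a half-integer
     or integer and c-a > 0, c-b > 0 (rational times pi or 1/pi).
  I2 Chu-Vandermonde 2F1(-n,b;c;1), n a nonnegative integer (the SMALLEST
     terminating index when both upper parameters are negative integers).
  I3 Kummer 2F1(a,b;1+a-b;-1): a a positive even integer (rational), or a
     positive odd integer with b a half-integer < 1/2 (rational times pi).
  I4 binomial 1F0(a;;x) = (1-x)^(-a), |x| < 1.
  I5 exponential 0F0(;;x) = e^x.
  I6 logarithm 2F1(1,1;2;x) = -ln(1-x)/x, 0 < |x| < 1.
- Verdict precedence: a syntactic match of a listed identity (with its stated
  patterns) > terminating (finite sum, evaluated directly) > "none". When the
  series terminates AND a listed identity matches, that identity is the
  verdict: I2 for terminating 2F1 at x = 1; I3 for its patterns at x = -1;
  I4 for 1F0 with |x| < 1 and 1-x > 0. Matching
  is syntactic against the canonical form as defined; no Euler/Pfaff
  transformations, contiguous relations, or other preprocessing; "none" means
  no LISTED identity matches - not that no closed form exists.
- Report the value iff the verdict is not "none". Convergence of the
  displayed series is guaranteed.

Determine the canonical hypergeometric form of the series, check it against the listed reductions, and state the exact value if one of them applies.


Canonical form: C = \frac{3}{7} times 2F1 with upper {-\frac{3}{4}, \frac{7}{8}}, lower {-\frac{8}{5}}, x = \frac{5}{8}. Verdict: none here - no I1-I6 shape fits x = \frac{5}{8} with lower {-\frac{8}{5}}.

Structural cue: t_0 = \frac{3}{7} here, and the ratio is unreduced: k + 1/2 divides both sides (C = 3/7, x = 5/8).
Term ratio: r(k) = \frac{5}{8} * (k-\frac{3}{4}) (k+\frac{7}{8}) / [(k-\frac{8}{5}) (k+1)] - poly over poly, x = \frac{5}{8} from leading terms; C = \frac{3}{7} at k = 0.


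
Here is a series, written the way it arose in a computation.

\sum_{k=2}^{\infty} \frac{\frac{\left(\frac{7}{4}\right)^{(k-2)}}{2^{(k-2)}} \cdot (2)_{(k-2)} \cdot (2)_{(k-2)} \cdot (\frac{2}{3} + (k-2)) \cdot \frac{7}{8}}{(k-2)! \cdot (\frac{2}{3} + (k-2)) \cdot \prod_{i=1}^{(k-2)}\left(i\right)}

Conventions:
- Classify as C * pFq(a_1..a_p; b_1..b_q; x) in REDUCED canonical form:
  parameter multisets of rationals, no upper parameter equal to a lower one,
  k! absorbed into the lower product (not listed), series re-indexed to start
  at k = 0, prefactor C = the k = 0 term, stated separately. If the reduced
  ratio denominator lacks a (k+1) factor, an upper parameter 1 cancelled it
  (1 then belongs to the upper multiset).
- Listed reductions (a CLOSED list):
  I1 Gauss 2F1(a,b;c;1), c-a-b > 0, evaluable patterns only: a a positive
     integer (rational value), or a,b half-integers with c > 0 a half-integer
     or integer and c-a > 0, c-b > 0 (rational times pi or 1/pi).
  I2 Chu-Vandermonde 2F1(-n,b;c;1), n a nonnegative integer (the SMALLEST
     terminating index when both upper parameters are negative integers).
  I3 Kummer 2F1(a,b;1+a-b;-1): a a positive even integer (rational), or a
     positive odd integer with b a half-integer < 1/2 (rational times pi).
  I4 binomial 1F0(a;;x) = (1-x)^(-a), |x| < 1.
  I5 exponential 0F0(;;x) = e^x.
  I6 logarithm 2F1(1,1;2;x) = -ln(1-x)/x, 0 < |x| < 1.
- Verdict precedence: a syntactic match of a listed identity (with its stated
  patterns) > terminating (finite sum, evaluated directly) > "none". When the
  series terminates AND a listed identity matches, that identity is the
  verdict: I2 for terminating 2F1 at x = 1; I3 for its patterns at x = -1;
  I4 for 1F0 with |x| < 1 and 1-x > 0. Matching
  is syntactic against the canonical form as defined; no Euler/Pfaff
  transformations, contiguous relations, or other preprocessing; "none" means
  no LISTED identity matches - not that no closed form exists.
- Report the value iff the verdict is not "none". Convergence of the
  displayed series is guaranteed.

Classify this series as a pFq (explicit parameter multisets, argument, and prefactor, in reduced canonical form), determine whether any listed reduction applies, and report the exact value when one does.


Prefactor \frac{7}{8}, argument \frac{7}{8}: 2F1 with upper {2, 2} over lower {1}. Verdict: none (x = \frac{7}{8}): each listed identity misses the multisets {2, 2} ; {1}.

Key observation: t_0 being \frac{7}{8}, the factor k + 2/3 cancels (top and bottom), leaving C = 7/8.
Adjacent-term ratio: r(k) = \frac{7}{8} * (k+2) (k+2) / [(k+1) (k+1)] ; factor over Q: parameters, x = \frac{7}{8}, and C = \frac{7}{8}.


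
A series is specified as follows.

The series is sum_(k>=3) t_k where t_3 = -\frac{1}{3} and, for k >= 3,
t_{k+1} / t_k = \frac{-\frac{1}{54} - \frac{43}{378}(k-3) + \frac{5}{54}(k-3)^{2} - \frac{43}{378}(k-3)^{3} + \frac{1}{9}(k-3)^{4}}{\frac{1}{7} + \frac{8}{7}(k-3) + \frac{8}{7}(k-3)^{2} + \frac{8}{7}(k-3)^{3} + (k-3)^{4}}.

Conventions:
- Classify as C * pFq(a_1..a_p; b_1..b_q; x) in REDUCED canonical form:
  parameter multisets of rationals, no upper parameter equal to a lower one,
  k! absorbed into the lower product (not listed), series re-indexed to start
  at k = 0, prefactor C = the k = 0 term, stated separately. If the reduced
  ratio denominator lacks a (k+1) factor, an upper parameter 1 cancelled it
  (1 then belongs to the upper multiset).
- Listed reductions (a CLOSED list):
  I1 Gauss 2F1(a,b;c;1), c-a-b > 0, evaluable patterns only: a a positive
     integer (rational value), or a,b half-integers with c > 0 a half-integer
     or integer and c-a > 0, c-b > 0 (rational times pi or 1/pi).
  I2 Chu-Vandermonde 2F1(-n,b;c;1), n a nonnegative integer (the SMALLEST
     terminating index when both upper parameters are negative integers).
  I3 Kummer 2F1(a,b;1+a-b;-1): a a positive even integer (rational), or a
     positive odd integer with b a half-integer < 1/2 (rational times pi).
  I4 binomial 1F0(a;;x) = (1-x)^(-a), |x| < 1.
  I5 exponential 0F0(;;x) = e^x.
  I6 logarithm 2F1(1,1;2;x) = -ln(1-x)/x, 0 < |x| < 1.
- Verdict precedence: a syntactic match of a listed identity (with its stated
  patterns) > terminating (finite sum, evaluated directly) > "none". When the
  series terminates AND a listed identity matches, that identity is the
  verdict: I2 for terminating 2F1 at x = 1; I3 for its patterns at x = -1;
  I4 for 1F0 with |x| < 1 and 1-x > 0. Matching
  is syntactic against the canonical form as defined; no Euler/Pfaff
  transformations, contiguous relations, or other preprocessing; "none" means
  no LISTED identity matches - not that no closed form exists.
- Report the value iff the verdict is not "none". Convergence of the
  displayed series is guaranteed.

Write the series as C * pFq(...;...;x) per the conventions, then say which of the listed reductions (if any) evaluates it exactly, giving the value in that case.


At argument \frac{1}{9}: a 1F0 with upper {-\frac{7}{6}}, lower {-}, scaled by C = -\frac{1}{3}. Verdict (x = \frac{1}{9}): binomial (I4) applies (the 1F0 binomial series: exponent 7/6, x = \frac{1}{9}). Sum: \left(-\frac{1}{3}\right) \cdot \left(\frac{8}{9}\right)^{\frac{7}{6}}.

The tell: t_0 = -\frac{1}{3} here, and roots of the ratio polynomials (C = -1/3) are the negated parameters.
Term ratio: r(k) = \frac{1}{9} * (k-\frac{7}{6}) / [(k+1)] - rational; roots negated = parameters, x = \frac{1}{9}, C = -\frac{1}{3}.


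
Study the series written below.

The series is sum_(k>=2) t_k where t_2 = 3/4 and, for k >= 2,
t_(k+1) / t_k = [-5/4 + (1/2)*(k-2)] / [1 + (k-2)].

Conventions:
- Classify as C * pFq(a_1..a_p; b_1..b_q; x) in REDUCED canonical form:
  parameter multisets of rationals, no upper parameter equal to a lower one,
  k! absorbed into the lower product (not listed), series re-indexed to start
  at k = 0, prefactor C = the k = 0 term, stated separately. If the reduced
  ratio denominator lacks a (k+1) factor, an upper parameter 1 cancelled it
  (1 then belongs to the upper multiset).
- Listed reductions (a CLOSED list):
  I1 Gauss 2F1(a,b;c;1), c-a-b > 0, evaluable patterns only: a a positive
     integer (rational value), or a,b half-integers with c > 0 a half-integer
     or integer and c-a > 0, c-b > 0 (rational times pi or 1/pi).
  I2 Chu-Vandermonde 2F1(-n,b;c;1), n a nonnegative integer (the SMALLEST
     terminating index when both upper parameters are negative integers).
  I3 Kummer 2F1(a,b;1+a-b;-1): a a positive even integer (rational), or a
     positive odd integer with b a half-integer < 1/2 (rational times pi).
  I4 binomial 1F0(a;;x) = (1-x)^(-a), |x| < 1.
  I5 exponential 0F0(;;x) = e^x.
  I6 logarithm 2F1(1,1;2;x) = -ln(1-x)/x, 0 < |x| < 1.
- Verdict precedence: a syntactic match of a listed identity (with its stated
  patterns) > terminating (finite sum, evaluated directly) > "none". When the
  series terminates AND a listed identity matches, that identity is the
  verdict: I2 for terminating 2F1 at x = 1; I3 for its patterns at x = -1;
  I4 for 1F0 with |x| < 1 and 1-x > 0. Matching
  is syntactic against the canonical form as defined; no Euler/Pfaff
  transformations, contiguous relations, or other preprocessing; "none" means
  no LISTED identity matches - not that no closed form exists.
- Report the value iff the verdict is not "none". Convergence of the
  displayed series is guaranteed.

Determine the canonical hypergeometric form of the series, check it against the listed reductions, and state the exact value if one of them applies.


x = 1/2 here; the reduced form reads 1F0, upper {-5/2}, lower {-}, C = 3/4. Verdict: the binomial series (I4) fires (the 1F0 binomial series: exponent 5/2, x = 1/2). Its exact value is (3/4) * (1/2)^(5/2).

Structural cue: x = (1/2) and factor the ratio over Q (C = 3/4): negated roots = parameters.
Step ratio: r(k) = (1/2) * (k-5/2) / [(k+1)] ; factor over Q: parameters, x = (1/2), and C = 3/4.


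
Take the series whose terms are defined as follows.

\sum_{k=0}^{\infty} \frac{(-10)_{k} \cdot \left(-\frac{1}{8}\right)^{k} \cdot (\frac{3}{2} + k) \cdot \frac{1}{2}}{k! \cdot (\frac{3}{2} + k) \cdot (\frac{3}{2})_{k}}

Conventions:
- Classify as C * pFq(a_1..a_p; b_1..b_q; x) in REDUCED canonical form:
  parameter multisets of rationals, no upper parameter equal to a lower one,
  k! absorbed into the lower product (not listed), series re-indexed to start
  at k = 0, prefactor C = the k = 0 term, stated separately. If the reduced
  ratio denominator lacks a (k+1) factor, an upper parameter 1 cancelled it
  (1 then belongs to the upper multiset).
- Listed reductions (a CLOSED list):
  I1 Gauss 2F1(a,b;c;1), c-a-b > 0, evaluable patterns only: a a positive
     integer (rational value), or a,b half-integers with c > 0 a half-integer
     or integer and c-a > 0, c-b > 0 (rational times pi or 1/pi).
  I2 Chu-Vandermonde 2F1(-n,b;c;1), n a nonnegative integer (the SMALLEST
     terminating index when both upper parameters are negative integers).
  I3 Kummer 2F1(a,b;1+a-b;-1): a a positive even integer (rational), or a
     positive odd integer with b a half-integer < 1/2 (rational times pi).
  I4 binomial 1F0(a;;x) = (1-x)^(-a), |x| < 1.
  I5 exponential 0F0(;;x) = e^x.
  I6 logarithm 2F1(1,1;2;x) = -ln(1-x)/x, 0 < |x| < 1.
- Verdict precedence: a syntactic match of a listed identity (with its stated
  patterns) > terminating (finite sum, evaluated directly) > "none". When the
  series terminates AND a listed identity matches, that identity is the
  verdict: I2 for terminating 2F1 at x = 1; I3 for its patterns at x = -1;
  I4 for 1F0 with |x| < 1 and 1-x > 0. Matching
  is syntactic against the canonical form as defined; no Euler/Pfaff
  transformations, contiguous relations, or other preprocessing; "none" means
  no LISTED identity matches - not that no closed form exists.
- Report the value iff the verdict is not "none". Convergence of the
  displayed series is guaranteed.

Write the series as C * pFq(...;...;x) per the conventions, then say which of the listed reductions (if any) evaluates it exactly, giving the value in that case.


Canonical form: C = \frac{1}{2} times 1F1 with upper {-10}, lower {\frac{3}{2}}, x = -\frac{1}{8}. Verdict: terminating. With -10 upstairs the series is a 11-term polynomial sum; evaluated term by term. Sum: \frac{29405064157989241}{28834394170982400}.

The tell: t_0 being \frac{1}{2}, the factor k + 3/2 cancels (top and bottom), leaving C = 1/2.
Term ratio: r(k) = -\frac{1}{8} * (k-10) / [(k+\frac{3}{2}) (k+1)] - rational in k. x = -\frac{1}{8}; t_0 = \frac{1}{2}; negate the roots.


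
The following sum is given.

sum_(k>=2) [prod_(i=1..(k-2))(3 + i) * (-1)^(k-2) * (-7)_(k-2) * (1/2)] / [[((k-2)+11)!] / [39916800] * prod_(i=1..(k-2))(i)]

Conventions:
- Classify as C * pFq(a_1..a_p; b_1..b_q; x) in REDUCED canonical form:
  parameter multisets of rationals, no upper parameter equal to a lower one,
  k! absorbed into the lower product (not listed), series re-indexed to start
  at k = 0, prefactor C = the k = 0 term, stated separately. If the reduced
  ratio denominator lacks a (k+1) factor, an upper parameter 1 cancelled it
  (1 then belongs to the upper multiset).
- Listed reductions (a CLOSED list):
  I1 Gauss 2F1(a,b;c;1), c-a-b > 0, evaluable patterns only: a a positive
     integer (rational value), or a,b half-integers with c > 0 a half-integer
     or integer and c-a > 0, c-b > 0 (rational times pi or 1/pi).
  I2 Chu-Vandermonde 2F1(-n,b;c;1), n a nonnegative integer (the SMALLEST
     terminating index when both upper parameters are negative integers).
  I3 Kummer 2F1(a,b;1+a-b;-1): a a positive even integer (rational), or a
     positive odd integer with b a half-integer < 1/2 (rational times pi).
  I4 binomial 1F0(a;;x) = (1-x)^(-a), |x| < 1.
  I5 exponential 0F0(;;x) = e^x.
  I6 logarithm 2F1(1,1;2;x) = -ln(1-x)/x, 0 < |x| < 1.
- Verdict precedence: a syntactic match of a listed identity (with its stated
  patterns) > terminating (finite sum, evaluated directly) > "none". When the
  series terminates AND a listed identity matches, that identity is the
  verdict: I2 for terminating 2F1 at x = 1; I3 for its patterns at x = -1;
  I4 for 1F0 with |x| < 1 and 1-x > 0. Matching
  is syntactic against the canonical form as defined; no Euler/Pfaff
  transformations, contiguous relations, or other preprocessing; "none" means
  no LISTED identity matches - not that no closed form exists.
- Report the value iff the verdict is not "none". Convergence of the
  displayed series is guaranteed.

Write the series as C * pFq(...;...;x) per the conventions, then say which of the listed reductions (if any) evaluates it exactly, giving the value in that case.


Prefactor 1/2, argument -1: 2F1 with upper {-7, 4} over lower {12}. Verdict (x = -1): Kummer (I3) applies (x = -1; c = 12 equals 1+a-b for upper {-7, 4}: listed pattern). Hence: 55/12.

Key step: t_0 = 1/2 here, and the running product (C = 1/2) telescopes to a rising factorial.
Step ratio: r(k) = (-1) * (k-7) (k+4) / [(k+12) (k+1)] - rational in k. x = (-1); t_0 = 1/2; negate the roots.


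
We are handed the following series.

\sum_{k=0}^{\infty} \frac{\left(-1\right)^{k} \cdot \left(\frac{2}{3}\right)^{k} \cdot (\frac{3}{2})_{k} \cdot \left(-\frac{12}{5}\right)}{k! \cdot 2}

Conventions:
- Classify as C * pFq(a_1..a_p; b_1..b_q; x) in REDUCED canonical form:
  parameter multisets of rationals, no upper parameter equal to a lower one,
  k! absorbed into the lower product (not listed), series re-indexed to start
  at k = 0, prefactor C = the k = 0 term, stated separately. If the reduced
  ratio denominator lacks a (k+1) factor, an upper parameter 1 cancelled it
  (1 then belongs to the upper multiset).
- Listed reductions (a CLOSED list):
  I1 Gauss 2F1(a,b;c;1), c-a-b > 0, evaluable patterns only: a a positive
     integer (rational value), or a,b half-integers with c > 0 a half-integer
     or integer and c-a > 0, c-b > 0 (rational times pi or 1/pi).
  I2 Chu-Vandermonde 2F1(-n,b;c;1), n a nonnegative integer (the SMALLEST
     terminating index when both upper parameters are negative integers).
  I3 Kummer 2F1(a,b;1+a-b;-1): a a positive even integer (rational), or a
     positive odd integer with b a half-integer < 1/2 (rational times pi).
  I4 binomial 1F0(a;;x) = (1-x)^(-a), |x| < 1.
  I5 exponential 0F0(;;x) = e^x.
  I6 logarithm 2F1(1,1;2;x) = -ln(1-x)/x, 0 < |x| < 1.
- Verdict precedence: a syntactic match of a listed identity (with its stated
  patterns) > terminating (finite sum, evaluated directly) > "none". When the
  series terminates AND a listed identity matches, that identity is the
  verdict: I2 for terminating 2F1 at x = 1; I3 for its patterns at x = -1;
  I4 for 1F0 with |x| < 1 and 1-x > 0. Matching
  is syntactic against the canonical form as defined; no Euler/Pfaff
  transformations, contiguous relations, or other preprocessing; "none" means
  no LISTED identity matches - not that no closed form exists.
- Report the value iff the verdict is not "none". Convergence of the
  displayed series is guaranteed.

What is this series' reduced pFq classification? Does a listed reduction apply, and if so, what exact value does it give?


Structural cue: with t_0 = -\frac{6}{5}, the constant factors (C = -6/5) combine into one prefactor.
Term ratio: r(k) = -\frac{2}{3} * (k+\frac{3}{2}) / [(k+1)] - rational in k, leading ratio -\frac{2}{3}; with t_0 = -\frac{6}{5}, classification follows.

This is -\frac{6}{5} * 1F0(\frac{3}{2}; -; -\frac{2}{3}) in reduced canonical form. Verdict: binomial (I4) matches (the 1F0 binomial series: exponent -3/2, x = -\frac{2}{3}). Value: \left(-\frac{6}{5}\right) \cdot \left(\frac{5}{3}\right)^{-\frac{3}{2}}.


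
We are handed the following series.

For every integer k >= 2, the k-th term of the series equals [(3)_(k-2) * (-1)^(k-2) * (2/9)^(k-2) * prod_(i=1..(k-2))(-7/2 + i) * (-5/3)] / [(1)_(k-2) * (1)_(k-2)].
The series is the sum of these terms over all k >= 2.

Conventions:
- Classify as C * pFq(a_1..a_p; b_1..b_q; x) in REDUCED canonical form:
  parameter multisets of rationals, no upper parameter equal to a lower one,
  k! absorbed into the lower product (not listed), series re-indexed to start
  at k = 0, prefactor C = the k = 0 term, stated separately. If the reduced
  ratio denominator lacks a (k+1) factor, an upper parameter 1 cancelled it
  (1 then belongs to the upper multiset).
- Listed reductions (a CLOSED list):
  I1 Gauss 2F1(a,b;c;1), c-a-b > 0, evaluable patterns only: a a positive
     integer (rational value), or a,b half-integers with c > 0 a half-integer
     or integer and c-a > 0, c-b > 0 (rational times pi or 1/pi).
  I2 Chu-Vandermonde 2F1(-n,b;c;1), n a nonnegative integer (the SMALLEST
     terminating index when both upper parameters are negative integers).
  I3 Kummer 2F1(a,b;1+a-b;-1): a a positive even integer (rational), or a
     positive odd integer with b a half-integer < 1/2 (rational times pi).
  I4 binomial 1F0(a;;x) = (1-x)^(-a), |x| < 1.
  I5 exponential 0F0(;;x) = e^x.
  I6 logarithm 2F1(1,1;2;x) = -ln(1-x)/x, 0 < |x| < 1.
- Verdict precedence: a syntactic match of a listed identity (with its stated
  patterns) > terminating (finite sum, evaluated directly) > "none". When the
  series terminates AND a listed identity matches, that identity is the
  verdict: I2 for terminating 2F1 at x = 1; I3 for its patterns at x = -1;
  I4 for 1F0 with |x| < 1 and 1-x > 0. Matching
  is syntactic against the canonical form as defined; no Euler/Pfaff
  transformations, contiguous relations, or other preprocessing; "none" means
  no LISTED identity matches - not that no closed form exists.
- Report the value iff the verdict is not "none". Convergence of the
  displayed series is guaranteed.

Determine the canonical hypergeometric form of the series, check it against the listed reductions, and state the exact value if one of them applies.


With C = -5/3: the canonical form is 2F1(-5/2, 3; 1; -2/9). Verdict: no listed reduction: x = -2/9 and upper {-5/2, 3} fail every I1-I6 pattern.

Key step: with t_0 = -5/3, the running product (C = -5/3) telescopes to a rising factorial.
Step ratio: r(k) = (-2/9) * (k-5/2) (k+3) / [(k+1) (k+1)] - rational in k. x = (-2/9); t_0 = -5/3; negate the roots.


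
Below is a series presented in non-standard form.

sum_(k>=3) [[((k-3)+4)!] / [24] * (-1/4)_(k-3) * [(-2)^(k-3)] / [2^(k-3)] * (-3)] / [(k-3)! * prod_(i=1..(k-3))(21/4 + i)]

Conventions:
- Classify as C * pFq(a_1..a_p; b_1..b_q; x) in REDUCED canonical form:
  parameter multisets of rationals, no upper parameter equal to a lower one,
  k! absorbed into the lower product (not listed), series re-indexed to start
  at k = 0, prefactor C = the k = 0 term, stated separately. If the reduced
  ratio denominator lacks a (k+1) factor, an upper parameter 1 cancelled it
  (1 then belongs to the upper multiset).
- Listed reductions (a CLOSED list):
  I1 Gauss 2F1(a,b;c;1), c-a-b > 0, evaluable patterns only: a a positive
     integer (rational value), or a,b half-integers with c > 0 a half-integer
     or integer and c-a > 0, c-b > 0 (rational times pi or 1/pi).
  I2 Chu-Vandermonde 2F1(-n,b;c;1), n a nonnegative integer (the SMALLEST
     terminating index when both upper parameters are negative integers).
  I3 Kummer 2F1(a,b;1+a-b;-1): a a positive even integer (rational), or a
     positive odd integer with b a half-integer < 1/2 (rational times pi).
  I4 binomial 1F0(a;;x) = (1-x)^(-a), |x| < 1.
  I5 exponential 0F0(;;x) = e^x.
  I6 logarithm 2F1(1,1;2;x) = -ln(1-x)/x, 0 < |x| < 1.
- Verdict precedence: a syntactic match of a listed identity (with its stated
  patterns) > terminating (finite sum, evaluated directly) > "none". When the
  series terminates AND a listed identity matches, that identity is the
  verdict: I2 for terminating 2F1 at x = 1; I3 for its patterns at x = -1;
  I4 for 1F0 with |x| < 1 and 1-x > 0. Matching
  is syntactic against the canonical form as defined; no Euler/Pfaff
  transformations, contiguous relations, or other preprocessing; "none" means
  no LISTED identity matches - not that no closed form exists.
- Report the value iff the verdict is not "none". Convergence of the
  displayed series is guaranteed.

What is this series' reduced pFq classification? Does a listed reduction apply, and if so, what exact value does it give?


x = -1 here; the reduced form reads 2F1, upper {-1/4, 5}, lower {25/4}, C = -3. Verdict: none (x = -1): each listed identity misses the multisets {-1/4, 5} ; {25/4}.

The tell: with t_0 = -3, the lower running product (C = -3) is a rising factorial.
Consecutive-term ratio: r(k) = (-1) * (k-1/4) (k+5) / [(k+25/4) (k+1)] ; factor over Q: parameters, x = (-1), and C = -3.


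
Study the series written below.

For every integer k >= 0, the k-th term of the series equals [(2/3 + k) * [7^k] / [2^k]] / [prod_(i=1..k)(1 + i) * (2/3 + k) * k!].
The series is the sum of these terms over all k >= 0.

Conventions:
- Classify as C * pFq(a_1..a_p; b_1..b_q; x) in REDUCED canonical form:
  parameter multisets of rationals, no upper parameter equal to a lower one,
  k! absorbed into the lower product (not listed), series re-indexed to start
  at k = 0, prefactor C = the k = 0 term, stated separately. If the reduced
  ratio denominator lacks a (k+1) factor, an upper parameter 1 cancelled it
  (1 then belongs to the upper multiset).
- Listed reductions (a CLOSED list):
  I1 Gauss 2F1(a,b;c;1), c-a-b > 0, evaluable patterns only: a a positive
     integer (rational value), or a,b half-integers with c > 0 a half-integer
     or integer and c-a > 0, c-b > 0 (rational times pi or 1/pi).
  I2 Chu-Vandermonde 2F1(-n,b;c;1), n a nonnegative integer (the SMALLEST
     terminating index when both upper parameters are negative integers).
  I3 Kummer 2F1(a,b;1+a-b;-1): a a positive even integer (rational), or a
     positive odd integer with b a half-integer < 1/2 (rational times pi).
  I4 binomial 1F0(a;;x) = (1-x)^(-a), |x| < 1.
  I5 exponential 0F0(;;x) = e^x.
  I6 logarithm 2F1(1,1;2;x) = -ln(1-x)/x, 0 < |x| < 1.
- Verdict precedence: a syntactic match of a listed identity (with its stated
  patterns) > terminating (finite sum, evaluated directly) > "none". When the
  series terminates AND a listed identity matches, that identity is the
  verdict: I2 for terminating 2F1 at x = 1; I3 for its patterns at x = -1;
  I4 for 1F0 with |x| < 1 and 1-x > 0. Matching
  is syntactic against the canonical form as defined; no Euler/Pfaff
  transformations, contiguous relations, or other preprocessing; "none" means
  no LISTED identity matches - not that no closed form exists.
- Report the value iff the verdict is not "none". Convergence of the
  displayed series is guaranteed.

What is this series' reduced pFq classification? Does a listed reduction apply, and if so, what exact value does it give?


This is 1 * 0F1(-; 2; 7/2) in reduced canonical form. Verdict: none (x = 7/2): each listed identity misses the multisets {-} ; {2}.

Structural cue: t_0 being 1, the two geometric factors (C = 1) combine into one argument.
Step ratio: r(k) = (7/2) * 1 / [(k+2) (k+1)] - poly over poly, x = (7/2) from leading terms; C = 1 at k = 0.


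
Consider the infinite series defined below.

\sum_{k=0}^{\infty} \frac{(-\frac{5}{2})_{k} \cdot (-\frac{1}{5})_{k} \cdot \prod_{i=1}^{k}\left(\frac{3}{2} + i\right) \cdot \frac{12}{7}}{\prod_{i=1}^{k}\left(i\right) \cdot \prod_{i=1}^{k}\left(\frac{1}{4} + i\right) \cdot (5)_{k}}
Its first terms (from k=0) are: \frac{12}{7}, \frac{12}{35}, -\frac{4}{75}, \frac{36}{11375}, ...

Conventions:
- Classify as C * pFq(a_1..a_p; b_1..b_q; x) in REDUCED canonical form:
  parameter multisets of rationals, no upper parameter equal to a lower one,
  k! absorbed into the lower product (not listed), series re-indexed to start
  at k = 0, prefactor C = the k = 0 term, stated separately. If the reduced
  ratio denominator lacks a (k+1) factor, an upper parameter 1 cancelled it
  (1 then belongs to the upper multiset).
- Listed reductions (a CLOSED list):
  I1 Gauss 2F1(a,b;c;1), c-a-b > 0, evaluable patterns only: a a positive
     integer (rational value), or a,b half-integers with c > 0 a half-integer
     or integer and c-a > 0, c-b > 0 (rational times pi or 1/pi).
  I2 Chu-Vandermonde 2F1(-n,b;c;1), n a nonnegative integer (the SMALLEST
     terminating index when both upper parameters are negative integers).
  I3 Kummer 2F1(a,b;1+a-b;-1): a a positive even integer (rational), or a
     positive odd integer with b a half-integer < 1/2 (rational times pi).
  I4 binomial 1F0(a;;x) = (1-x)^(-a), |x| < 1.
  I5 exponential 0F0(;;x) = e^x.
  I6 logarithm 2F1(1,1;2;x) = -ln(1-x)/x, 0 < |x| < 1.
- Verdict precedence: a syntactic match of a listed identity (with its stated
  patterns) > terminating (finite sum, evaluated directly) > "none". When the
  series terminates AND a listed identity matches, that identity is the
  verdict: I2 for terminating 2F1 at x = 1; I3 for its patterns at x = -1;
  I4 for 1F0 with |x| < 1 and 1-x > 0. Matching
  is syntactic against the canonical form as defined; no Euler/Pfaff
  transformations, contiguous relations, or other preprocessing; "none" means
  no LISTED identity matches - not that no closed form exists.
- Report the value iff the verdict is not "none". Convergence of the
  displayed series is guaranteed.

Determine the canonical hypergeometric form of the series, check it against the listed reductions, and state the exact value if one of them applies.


Canonical form: C = \frac{12}{7} times 3F2 with upper {-\frac{5}{2}, -\frac{1}{5}, \frac{5}{2}}, lower {\frac{5}{4}, 5}, x = 1. Verdict: none - this 3F2 at x = 1 matches no listed pattern, and upper {-\frac{5}{2}, -\frac{1}{5}, \frac{5}{2}} holds no stopper.

Key step: from the first term \frac{12}{7}: the product of the first k integers (prefactor 12/7) is k!.
Term ratio: r(k) = 1 * (k-\frac{5}{2}) (k-\frac{1}{5}) (k+\frac{5}{2}) / [(k+\frac{5}{4}) (k+5) (k+1)] ; factor over Q: parameters, x = 1, and C = \frac{12}{7}.


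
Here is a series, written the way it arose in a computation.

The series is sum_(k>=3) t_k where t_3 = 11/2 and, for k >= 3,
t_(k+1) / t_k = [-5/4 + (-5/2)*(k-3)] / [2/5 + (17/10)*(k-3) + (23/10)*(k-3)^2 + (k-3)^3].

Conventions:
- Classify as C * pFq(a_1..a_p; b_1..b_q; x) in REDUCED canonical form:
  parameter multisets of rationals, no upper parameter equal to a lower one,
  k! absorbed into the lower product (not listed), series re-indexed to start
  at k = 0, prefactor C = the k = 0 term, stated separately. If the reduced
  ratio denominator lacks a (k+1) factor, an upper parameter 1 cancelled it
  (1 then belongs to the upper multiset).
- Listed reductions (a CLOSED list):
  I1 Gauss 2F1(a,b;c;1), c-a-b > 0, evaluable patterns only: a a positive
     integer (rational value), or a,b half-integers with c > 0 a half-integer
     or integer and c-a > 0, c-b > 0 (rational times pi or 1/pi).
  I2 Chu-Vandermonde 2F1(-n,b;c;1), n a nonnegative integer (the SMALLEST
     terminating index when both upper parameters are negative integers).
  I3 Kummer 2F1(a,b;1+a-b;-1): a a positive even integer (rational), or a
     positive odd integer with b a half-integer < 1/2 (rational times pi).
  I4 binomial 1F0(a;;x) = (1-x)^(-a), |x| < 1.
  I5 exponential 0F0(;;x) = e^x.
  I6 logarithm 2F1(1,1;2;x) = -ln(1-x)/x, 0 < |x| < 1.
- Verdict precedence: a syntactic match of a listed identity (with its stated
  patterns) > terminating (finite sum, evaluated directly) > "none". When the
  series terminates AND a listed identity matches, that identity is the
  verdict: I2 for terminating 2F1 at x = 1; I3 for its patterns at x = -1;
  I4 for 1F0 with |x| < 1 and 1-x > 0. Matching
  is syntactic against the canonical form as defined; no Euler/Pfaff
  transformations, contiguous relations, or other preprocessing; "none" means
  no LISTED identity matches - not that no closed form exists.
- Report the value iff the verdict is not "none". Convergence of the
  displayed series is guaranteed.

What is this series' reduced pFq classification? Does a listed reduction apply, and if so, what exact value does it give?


Prefactor 11/2, argument -5/2: 0F1 with upper {-} over lower {4/5}. Verdict: none. A 0F1 with upper {-} fits none of I1-I6 at x = -5/2; the sum runs forever.

First insight: t_0 = 11/2 here, and the ratio is unreduced: k + 1/2 divides both sides (C = 11/2, x = -5/2).
Adjacent-term ratio: r(k) = (-5/2) * 1 / [(k+4/5) (k+1)] - rational in k, leading ratio (-5/2); with t_0 = 11/2, classification follows.


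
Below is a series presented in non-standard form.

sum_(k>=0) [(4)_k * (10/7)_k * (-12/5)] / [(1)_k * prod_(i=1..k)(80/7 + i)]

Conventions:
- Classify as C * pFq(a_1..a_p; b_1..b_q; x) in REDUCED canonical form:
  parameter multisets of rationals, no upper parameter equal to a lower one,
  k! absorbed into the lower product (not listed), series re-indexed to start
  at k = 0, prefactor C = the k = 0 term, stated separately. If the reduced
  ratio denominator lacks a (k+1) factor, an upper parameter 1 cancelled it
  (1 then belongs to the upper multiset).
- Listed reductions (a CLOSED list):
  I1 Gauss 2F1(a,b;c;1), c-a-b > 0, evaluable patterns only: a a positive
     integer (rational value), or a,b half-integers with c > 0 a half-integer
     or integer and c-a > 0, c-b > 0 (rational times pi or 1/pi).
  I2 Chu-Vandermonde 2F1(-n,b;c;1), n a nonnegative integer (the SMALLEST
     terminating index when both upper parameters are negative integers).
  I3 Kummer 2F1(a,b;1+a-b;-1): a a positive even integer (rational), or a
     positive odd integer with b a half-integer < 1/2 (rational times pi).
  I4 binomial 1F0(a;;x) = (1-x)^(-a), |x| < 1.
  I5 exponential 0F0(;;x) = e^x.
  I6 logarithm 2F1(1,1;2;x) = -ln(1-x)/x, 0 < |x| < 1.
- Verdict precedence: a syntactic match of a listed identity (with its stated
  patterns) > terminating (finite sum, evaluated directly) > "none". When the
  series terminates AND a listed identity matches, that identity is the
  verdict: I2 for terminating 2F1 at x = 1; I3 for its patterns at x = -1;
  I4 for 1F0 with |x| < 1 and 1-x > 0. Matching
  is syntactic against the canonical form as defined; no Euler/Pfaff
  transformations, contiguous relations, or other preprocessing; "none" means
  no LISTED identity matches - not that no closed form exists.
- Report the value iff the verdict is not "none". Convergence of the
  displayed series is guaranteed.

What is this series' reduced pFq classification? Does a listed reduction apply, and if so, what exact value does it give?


Prefactor -12/5, argument 1: 2F1 with upper {10/7, 4} over lower {87/7}. Verdict: this is Gauss (I1, integer-parameter pattern) (x = 1: the Gamma ratio telescopes since c-a-b = 7 > 0 and a = 4 in Z>0). Value: -379016/84035.

The tell: t_0 = -12/5 here, and the lower running product (C = -12/5) is a rising factorial.
Adjacent-term ratio: r(k) = 1 * (k+10/7) (k+4) / [(k+87/7) (k+1)] ; factor over Q: parameters, x = 1, and C = -12/5.


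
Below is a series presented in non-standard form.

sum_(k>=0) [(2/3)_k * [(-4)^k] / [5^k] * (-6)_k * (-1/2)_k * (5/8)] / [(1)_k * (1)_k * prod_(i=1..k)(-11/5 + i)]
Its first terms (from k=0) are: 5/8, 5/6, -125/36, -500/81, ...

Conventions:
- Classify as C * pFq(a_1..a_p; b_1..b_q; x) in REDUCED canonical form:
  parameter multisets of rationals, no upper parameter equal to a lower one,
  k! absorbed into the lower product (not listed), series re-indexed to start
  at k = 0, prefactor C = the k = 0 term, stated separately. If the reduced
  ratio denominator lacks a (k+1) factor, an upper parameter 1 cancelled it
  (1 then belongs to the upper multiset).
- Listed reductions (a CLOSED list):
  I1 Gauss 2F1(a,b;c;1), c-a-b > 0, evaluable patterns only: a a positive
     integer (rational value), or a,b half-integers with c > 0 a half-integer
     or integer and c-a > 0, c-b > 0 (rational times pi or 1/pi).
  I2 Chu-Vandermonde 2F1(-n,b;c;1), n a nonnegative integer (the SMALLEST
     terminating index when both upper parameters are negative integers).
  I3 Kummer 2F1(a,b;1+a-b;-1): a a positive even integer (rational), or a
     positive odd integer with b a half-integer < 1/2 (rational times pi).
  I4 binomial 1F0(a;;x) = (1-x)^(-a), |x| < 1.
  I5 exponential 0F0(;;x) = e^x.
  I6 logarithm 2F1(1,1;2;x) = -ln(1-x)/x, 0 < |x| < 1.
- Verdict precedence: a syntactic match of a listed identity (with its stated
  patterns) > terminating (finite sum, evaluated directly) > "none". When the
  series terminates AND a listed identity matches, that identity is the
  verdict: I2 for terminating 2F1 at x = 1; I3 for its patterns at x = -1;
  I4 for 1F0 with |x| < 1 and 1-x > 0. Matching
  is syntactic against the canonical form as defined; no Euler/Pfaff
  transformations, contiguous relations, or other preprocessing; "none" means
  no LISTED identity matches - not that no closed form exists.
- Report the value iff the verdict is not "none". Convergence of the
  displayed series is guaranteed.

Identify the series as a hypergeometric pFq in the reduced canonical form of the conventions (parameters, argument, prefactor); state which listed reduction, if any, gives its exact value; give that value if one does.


This is 5/8 * 3F2(-6, -1/2, 2/3; -6/5, 1; -4/5) in reduced canonical form. Verdict: terminating - the sum ends at index 6 because -6 is a negative integer; exact evaluation follows. Value: -14884295/997272.

Structural cue: t_0 being 5/8, the lower running product (prefactor 5/8) is a rising factorial.
Ratio: r(k) = (-4/5) * (k-6) (k-1/2) (k+2/3) / [(k-6/5) (k+1) (k+1)] - rational in k, leading ratio (-4/5); with t_0 = 5/8, classification follows.


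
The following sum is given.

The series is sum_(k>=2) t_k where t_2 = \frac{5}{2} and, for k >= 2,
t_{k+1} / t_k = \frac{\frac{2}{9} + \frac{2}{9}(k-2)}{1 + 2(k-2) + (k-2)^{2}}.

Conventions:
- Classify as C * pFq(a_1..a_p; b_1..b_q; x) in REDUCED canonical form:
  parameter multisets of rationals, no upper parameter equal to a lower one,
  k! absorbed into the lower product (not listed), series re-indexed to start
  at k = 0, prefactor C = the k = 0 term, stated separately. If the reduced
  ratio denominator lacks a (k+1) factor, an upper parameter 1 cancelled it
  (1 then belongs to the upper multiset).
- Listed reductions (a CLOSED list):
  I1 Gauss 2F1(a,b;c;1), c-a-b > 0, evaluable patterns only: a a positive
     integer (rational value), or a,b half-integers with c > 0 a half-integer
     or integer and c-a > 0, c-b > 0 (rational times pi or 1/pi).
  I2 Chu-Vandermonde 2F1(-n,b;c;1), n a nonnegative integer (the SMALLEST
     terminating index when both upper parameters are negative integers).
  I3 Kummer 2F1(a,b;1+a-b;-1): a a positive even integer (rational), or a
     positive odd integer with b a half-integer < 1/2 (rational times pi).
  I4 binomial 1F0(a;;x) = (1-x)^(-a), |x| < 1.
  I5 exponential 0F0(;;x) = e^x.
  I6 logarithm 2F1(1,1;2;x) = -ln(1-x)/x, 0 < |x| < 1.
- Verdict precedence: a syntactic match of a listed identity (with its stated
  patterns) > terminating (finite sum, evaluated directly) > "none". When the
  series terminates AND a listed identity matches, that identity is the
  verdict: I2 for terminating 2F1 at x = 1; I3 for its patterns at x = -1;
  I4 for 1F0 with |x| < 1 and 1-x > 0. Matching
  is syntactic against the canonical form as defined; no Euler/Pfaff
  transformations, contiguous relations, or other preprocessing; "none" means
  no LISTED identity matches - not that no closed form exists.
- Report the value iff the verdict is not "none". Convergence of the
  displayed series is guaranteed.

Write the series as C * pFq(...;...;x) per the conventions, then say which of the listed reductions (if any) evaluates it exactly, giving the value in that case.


Reduced: x = \frac{2}{9}, 0F0, upper = {-}, lower = {-}, C = \frac{5}{2}. Verdict (x = \frac{2}{9}): exponential (I5) applies (the 0F0 exponential series at x = \frac{2}{9}). Its exact value is \frac{5}{2} \cdot e^{\frac{2}{9}}.

The tell: t_0 being \frac{5}{2}, the parameter 1 appears in both the upper and lower lists and cancels.
Term ratio: r(k) = \frac{2}{9} * 1 / [(k+1)] - rational; roots negated = parameters, x = \frac{2}{9}, C = \frac{5}{2}.
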